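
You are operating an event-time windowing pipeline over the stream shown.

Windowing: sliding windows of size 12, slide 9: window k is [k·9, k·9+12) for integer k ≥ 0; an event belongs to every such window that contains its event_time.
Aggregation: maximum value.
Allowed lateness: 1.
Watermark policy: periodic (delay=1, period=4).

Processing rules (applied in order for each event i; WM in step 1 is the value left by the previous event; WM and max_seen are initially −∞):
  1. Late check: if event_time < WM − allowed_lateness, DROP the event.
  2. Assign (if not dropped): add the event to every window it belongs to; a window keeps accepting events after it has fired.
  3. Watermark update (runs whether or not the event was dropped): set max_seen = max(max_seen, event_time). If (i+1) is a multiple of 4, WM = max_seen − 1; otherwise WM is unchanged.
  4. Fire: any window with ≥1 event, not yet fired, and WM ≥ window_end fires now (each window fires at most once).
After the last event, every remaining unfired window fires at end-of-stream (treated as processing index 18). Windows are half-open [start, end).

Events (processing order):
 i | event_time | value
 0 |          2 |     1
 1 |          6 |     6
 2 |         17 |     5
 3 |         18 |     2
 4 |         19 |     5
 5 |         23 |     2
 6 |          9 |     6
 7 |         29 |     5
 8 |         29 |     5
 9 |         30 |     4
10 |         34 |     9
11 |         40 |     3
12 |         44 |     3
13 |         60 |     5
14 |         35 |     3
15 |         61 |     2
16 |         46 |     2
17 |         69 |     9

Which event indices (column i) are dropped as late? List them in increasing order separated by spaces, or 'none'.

6 14 16

i=0 t=2 v=1: → [0,12); WM=−∞
i=1 t=6 v=6: → [0,12); WM=−∞
i=2 t=17 v=5: → [9,21); WM=−∞
i=3 t=18 v=2: → [18,30),[9,21); WM=17; [0,12) fires=6
i=4 t=19 v=5: → [18,30),[9,21); WM=17
i=5 t=23 v=2: → [18,30); WM=17
i=6 t=9 v=6: DROP (t<17-1); WM=17
i=7 t=29 v=5: → [27,39),[18,30); WM=28; [9,21) fires=5
i=8 t=29 v=5: → [27,39),[18,30); WM=28
i=9 t=30 v=4: → [27,39); WM=28
i=10 t=34 v=9: → [27,39); WM=28
i=11 t=40 v=3: → [36,48); WM=39; [18,30) fires=5 [27,39) fires=9
i=12 t=44 v=3: → [36,48); WM=39
i=13 t=60 v=5: → [54,66); WM=39
i=14 t=35 v=3: DROP (t<39-1); WM=39
i=15 t=61 v=2: → [54,66); WM=60; [36,48) fires=3
i=16 t=46 v=2: DROP (t<60-1); WM=60
i=17 t=69 v=9: → [63,75); WM=60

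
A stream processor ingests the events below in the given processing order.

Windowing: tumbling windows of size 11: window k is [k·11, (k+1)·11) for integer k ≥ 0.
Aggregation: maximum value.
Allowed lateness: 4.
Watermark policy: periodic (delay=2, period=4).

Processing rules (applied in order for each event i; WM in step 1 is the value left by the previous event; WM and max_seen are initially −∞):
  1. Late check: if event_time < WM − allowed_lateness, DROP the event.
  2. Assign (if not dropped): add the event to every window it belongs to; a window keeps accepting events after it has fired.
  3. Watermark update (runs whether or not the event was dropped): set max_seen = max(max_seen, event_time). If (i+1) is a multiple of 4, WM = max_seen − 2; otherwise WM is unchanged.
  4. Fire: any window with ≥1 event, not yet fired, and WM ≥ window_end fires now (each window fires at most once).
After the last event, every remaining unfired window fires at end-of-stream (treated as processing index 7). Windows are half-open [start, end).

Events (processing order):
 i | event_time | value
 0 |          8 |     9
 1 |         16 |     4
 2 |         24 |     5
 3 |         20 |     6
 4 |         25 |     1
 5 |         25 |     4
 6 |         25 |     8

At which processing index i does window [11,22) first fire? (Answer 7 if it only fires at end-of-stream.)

i=0 t=8 v=9: → [0,11); WM=−∞
i=1 t=16 v=4: → [11,22); WM=−∞
i=2 t=24 v=5: → [22,33); WM=−∞
i=3 t=20 v=6: → [11,22); WM=22; [0,11) fires=9 [11,22) fires=6
i=4 t=25 v=1: → [22,33); WM=22
i=5 t=25 v=4: → [22,33); WM=22
i=6 t=25 v=8: → [22,33); WM=22

3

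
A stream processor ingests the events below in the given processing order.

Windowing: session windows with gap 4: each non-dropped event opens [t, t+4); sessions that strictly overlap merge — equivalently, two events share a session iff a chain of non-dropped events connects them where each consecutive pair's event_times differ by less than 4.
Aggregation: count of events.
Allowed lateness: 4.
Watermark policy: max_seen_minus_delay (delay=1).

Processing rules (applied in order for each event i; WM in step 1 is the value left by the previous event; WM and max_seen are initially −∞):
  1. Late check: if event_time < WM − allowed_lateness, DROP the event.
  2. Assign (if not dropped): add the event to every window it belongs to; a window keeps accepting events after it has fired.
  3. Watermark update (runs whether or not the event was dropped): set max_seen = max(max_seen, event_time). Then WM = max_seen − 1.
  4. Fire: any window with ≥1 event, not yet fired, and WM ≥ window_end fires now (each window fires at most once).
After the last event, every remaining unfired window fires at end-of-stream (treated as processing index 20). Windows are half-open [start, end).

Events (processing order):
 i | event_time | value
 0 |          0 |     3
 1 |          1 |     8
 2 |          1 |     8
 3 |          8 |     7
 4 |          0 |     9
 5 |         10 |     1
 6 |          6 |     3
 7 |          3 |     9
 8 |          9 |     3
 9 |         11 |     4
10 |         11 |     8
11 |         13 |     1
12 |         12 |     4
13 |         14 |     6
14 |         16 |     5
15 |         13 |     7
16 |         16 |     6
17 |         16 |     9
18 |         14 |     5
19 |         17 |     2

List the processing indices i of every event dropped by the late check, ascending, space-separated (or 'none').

4 7

i=0 t=0 v=3: → [0,4); WM=-1
i=1 t=1 v=8: → [0,5); WM=0
i=2 t=1 v=8: → [0,5); WM=0
i=3 t=8 v=7: → [8,12); WM=7
i=4 t=0 v=9: DROP (t<7-4); WM=7
i=5 t=10 v=1: → [8,14); WM=9
i=6 t=6 v=3: → [6,14); WM=9
i=7 t=3 v=9: DROP (t<9-4); WM=9
i=8 t=9 v=3: → [6,14); WM=9
i=9 t=11 v=4: → [6,15); WM=10
i=10 t=11 v=8: → [6,15); WM=10
i=11 t=13 v=1: → [6,17); WM=12
i=12 t=12 v=4: → [6,17); WM=12
i=13 t=14 v=6: → [6,18); WM=13
i=14 t=16 v=5: → [6,20); WM=15
i=15 t=13 v=7: → [6,20); WM=15
i=16 t=16 v=6: → [6,20); WM=15
i=17 t=16 v=9: → [6,20); WM=15
i=18 t=14 v=5: → [6,20); WM=15
i=19 t=17 v=2: → [6,21); WM=16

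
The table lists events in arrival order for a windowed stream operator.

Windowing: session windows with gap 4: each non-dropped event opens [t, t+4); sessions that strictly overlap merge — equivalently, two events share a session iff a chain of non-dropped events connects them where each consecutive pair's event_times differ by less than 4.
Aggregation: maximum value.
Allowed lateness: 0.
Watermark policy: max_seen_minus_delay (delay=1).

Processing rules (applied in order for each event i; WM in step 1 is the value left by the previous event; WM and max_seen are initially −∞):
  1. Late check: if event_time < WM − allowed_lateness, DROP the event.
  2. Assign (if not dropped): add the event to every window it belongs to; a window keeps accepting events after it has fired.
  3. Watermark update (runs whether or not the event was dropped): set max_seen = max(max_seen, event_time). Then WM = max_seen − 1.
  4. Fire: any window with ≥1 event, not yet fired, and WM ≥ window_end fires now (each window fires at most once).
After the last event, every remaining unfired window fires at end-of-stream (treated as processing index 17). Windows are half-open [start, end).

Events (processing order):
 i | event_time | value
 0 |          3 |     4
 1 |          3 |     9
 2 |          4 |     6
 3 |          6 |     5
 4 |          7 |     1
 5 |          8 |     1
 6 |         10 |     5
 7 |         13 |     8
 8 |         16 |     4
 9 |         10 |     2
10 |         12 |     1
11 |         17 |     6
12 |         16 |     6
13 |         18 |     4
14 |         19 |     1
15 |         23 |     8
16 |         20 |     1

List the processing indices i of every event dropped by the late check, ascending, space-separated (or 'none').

9 10 16

i=0 t=3 v=4: → [3,7); WM=2
i=1 t=3 v=9: → [3,7); WM=2
i=2 t=4 v=6: → [3,8); WM=3
i=3 t=6 v=5: → [3,10); WM=5
i=4 t=7 v=1: → [3,11); WM=6
i=5 t=8 v=1: → [3,12); WM=7
i=6 t=10 v=5: → [3,14); WM=9
i=7 t=13 v=8: → [3,17); WM=12
i=8 t=16 v=4: → [3,20); WM=15
i=9 t=10 v=2: DROP (t<15-0); WM=15
i=10 t=12 v=1: DROP (t<15-0); WM=15
i=11 t=17 v=6: → [3,21); WM=16
i=12 t=16 v=6: → [3,21); WM=16
i=13 t=18 v=4: → [3,22); WM=17
i=14 t=19 v=1: → [3,23); WM=18
i=15 t=23 v=8: → [23,27); WM=22
i=16 t=20 v=1: DROP (t<22-0); WM=22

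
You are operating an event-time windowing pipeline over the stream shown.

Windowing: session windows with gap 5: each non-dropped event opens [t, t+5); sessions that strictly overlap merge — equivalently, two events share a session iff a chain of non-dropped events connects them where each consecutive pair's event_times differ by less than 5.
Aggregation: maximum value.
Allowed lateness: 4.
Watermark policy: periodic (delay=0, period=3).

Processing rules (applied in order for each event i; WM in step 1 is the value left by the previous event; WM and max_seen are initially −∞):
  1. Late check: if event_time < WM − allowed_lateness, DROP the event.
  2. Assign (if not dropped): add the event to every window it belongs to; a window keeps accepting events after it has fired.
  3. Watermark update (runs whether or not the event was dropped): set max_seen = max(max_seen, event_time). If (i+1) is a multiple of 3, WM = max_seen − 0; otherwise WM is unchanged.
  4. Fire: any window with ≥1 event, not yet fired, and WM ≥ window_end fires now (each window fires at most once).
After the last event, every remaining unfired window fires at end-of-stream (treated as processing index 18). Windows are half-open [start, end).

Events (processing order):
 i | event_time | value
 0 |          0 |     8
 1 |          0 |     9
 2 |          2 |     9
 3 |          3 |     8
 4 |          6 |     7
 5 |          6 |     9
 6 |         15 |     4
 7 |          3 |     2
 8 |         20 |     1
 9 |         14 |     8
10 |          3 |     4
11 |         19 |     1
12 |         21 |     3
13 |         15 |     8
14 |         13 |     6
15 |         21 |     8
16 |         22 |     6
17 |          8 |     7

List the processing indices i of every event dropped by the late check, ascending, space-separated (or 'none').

i=0 t=0 v=8: → [0,5); WM=−∞
i=1 t=0 v=9: → [0,5); WM=−∞
i=2 t=2 v=9: → [0,7); WM=2
i=3 t=3 v=8: → [0,8); WM=2
i=4 t=6 v=7: → [0,11); WM=2
i=5 t=6 v=9: → [0,11); WM=6
i=6 t=15 v=4: → [15,20); WM=6
i=7 t=3 v=2: → [0,11); WM=6
i=8 t=20 v=1: → [20,25); WM=20
i=9 t=14 v=8: DROP (t<20-4); WM=20
i=10 t=3 v=4: DROP (t<20-4); WM=20
i=11 t=19 v=1: → [15,25); WM=20
i=12 t=21 v=3: → [15,26); WM=20
i=13 t=15 v=8: DROP (t<20-4); WM=20
i=14 t=13 v=6: DROP (t<20-4); WM=21
i=15 t=21 v=8: → [15,26); WM=21
i=16 t=22 v=6: → [15,27); WM=21
i=17 t=8 v=7: DROP (t<21-4); WM=22

9 10 13 14 17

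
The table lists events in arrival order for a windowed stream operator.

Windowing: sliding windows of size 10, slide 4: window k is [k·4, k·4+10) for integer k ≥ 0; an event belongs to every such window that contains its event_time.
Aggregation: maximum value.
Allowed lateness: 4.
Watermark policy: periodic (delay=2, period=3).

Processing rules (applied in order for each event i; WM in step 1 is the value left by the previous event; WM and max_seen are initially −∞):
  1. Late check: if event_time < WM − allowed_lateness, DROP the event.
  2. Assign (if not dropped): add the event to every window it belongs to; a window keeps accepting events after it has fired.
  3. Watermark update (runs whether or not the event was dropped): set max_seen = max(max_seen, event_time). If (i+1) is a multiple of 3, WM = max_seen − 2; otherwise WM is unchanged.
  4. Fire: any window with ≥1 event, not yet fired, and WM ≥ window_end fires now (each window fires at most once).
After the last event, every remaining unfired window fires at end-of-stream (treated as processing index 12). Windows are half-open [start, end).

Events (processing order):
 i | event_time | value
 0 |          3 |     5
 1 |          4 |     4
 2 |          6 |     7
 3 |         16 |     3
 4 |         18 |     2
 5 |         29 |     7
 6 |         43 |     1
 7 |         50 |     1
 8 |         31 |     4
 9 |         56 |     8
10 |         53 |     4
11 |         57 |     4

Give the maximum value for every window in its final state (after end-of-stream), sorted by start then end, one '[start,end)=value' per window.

i=0 t=3 v=5: → [0,10); WM=−∞
i=1 t=4 v=4: → [4,14),[0,10); WM=−∞
i=2 t=6 v=7: → [4,14),[0,10); WM=4
i=3 t=16 v=3: → [16,26),[12,22),[8,18); WM=4
i=4 t=18 v=2: → [16,26),[12,22); WM=4
i=5 t=29 v=7: → [28,38),[24,34),[20,30); WM=27; [0,10) fires=7 [4,14) fires=7 [8,18) fires=3 [12,22) fires=3 [16,26) fires=3
i=6 t=43 v=1: → [40,50),[36,46); WM=27
i=7 t=50 v=1: → [48,58),[44,54); WM=27
i=8 t=31 v=4: → [28,38),[24,34); WM=48; [20,30) fires=7 [24,34) fires=7 [28,38) fires=7 [36,46) fires=1
i=9 t=56 v=8: → [56,66),[52,62),[48,58); WM=48
i=10 t=53 v=4: → [52,62),[48,58),[44,54); WM=48
i=11 t=57 v=4: → [56,66),[52,62),[48,58); WM=55; [40,50) fires=1 [44,54) fires=4

[0,10)=7 [4,14)=7 [8,18)=3 [12,22)=3 [16,26)=3 [20,30)=7 [24,34)=7 [28,38)=7 [36,46)=1 [40,50)=1 [44,54)=4 [48,58)=8 [52,62)=8 [56,66)=8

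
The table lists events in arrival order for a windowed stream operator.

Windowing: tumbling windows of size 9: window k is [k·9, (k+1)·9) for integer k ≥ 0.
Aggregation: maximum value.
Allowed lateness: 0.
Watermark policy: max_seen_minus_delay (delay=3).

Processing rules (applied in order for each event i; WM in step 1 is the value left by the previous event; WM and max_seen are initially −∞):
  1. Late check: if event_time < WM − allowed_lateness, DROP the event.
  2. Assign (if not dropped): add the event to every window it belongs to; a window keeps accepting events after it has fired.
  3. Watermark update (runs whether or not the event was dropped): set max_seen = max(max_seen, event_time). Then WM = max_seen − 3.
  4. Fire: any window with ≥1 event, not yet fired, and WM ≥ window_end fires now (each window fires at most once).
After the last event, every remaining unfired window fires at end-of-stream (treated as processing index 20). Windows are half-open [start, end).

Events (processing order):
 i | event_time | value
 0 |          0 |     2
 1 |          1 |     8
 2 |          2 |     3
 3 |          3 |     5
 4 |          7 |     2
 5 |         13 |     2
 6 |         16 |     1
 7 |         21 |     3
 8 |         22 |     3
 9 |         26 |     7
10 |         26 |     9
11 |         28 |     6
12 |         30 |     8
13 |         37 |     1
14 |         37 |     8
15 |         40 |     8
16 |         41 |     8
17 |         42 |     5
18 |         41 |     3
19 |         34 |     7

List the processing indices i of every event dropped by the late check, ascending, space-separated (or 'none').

19

i=0 t=0 v=2: → [0,9); WM=-3
i=1 t=1 v=8: → [0,9); WM=-2
i=2 t=2 v=3: → [0,9); WM=-1
i=3 t=3 v=5: → [0,9); WM=0
i=4 t=7 v=2: → [0,9); WM=4
i=5 t=13 v=2: → [9,18); WM=10; [0,9) fires=8
i=6 t=16 v=1: → [9,18); WM=13
i=7 t=21 v=3: → [18,27); WM=18; [9,18) fires=2
i=8 t=22 v=3: → [18,27); WM=19
i=9 t=26 v=7: → [18,27); WM=23
i=10 t=26 v=9: → [18,27); WM=23
i=11 t=28 v=6: → [27,36); WM=25
i=12 t=30 v=8: → [27,36); WM=27; [18,27) fires=9
i=13 t=37 v=1: → [36,45); WM=34
i=14 t=37 v=8: → [36,45); WM=34
i=15 t=40 v=8: → [36,45); WM=37; [27,36) fires=8
i=16 t=41 v=8: → [36,45); WM=38
i=17 t=42 v=5: → [36,45); WM=39
i=18 t=41 v=3: → [36,45); WM=39
i=19 t=34 v=7: DROP (t<39-0); WM=39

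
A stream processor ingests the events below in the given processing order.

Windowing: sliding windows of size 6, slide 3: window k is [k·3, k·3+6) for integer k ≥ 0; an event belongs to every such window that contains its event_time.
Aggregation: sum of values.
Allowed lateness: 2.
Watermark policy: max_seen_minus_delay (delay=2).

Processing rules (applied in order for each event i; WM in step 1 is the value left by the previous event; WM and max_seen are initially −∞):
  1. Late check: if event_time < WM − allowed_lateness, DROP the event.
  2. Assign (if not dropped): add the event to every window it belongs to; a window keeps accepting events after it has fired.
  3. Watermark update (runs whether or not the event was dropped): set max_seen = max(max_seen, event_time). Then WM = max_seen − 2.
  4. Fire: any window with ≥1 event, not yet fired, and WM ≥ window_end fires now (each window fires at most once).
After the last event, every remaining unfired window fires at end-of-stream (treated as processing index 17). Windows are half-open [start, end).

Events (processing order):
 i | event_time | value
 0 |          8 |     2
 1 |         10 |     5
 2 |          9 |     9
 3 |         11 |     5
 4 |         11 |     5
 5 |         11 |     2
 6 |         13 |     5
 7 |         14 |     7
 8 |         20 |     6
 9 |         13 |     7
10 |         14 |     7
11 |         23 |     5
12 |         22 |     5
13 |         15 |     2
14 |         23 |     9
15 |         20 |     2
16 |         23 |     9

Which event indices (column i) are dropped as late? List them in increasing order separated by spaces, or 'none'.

9 10 13

i=0 t=8 v=2: → [6,12),[3,9); WM=6
i=1 t=10 v=5: → [9,15),[6,12); WM=8
i=2 t=9 v=9: → [9,15),[6,12); WM=8
i=3 t=11 v=5: → [9,15),[6,12); WM=9; [3,9) fires=2
i=4 t=11 v=5: → [9,15),[6,12); WM=9
i=5 t=11 v=2: → [9,15),[6,12); WM=9
i=6 t=13 v=5: → [12,18),[9,15); WM=11
i=7 t=14 v=7: → [12,18),[9,15); WM=12; [6,12) fires=28
i=8 t=20 v=6: → [18,24),[15,21); WM=18; [9,15) fires=38 [12,18) fires=12
i=9 t=13 v=7: DROP (t<18-2); WM=18
i=10 t=14 v=7: DROP (t<18-2); WM=18
i=11 t=23 v=5: → [21,27),[18,24); WM=21; [15,21) fires=6
i=12 t=22 v=5: → [21,27),[18,24); WM=21
i=13 t=15 v=2: DROP (t<21-2); WM=21
i=14 t=23 v=9: → [21,27),[18,24); WM=21
i=15 t=20 v=2: → [18,24),[15,21); WM=21
i=16 t=23 v=9: → [21,27),[18,24); WM=21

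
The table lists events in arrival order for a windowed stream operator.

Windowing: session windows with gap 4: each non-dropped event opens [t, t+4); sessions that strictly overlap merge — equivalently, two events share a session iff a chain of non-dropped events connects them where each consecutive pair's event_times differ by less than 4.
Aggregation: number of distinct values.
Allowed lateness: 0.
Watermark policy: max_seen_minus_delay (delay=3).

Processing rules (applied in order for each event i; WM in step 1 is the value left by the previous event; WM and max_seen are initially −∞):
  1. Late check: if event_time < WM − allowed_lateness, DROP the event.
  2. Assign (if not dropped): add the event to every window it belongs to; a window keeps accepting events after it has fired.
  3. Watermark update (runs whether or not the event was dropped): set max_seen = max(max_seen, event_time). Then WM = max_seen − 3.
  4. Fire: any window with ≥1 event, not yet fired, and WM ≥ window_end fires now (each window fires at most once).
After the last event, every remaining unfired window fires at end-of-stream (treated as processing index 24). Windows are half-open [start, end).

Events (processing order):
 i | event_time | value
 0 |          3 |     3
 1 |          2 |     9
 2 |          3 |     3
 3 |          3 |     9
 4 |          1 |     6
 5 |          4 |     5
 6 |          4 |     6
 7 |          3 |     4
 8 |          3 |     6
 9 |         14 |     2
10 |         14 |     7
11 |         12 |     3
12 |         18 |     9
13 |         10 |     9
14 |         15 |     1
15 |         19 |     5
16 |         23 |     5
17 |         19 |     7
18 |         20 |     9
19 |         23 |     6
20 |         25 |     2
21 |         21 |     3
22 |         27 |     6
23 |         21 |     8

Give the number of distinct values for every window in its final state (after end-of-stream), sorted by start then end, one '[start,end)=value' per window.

[1,8)=5 [12,31)=7

i=0 t=3 v=3: → [3,7); WM=0
i=1 t=2 v=9: → [2,7); WM=0
i=2 t=3 v=3: → [2,7); WM=0
i=3 t=3 v=9: → [2,7); WM=0
i=4 t=1 v=6: → [1,7); WM=0
i=5 t=4 v=5: → [1,8); WM=1
i=6 t=4 v=6: → [1,8); WM=1
i=7 t=3 v=4: → [1,8); WM=1
i=8 t=3 v=6: → [1,8); WM=1
i=9 t=14 v=2: → [14,18); WM=11
i=10 t=14 v=7: → [14,18); WM=11
i=11 t=12 v=3: → [12,18); WM=11
i=12 t=18 v=9: → [18,22); WM=15
i=13 t=10 v=9: DROP (t<15-0); WM=15
i=14 t=15 v=1: → [12,22); WM=15
i=15 t=19 v=5: → [12,23); WM=16
i=16 t=23 v=5: → [23,27); WM=20
i=17 t=19 v=7: DROP (t<20-0); WM=20
i=18 t=20 v=9: → [12,27); WM=20
i=19 t=23 v=6: → [12,27); WM=20
i=20 t=25 v=2: → [12,29); WM=22
i=21 t=21 v=3: DROP (t<22-0); WM=22
i=22 t=27 v=6: → [12,31); WM=24
i=23 t=21 v=8: DROP (t<24-0); WM=24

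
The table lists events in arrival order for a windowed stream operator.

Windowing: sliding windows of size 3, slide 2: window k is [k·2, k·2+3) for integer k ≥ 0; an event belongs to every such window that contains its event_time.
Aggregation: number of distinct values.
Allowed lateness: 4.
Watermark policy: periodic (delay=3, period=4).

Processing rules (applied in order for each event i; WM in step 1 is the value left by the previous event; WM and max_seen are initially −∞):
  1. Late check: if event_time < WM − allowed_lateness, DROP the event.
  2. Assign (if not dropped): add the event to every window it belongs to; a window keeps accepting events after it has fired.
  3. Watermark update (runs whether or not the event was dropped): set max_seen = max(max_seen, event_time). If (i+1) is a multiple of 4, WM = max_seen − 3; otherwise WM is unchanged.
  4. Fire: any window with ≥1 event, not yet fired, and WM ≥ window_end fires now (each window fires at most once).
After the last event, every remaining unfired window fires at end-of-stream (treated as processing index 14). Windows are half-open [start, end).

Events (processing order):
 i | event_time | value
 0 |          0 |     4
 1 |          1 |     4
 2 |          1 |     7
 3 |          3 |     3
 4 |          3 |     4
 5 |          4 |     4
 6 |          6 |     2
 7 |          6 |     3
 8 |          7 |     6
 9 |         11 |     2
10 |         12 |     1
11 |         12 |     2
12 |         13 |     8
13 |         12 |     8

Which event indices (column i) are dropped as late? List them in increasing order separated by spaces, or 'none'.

none

i=0 t=0 v=4: → [0,3); WM=−∞
i=1 t=1 v=4: → [0,3); WM=−∞
i=2 t=1 v=7: → [0,3); WM=−∞
i=3 t=3 v=3: → [2,5); WM=0
i=4 t=3 v=4: → [2,5); WM=0
i=5 t=4 v=4: → [4,7),[2,5); WM=0
i=6 t=6 v=2: → [6,9),[4,7); WM=0
i=7 t=6 v=3: → [6,9),[4,7); WM=3; [0,3) fires=2
i=8 t=7 v=6: → [6,9); WM=3
i=9 t=11 v=2: → [10,13); WM=3
i=10 t=12 v=1: → [12,15),[10,13); WM=3
i=11 t=12 v=2: → [12,15),[10,13); WM=9; [2,5) fires=2 [4,7) fires=3 [6,9) fires=3
i=12 t=13 v=8: → [12,15); WM=9
i=13 t=12 v=8: → [12,15),[10,13); WM=9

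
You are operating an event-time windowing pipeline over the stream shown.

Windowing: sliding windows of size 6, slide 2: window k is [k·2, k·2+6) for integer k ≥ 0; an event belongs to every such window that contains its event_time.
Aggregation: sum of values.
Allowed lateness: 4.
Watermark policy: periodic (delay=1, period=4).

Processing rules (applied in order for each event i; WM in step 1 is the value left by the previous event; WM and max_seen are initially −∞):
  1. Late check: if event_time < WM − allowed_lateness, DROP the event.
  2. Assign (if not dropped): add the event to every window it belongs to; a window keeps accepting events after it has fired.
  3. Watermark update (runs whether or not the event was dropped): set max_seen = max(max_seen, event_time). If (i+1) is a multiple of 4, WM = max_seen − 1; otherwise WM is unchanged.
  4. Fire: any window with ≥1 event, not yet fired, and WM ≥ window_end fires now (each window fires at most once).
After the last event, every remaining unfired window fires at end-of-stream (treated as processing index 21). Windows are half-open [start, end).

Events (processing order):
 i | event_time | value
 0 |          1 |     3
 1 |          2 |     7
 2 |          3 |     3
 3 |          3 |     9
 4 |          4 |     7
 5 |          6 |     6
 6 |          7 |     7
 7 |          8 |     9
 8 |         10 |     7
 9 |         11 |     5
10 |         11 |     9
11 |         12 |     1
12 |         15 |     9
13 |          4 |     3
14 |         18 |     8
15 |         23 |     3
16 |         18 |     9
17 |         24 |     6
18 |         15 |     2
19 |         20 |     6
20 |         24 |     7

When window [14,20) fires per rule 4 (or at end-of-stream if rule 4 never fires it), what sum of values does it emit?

17

i=0 t=1 v=3: → [0,6); WM=−∞
i=1 t=2 v=7: → [2,8),[0,6); WM=−∞
i=2 t=3 v=3: → [2,8),[0,6); WM=−∞
i=3 t=3 v=9: → [2,8),[0,6); WM=2
i=4 t=4 v=7: → [4,10),[2,8),[0,6); WM=2
i=5 t=6 v=6: → [6,12),[4,10),[2,8); WM=2
i=6 t=7 v=7: → [6,12),[4,10),[2,8); WM=2
i=7 t=8 v=9: → [8,14),[6,12),[4,10); WM=7; [0,6) fires=29
i=8 t=10 v=7: → [10,16),[8,14),[6,12); WM=7
i=9 t=11 v=5: → [10,16),[8,14),[6,12); WM=7
i=10 t=11 v=9: → [10,16),[8,14),[6,12); WM=7
i=11 t=12 v=1: → [12,18),[10,16),[8,14); WM=11; [2,8) fires=39 [4,10) fires=29
i=12 t=15 v=9: → [14,20),[12,18),[10,16); WM=11
i=13 t=4 v=3: DROP (t<11-4); WM=11
i=14 t=18 v=8: → [18,24),[16,22),[14,20); WM=11
i=15 t=23 v=3: → [22,28),[20,26),[18,24); WM=22; [6,12) fires=43 [8,14) fires=31 [10,16) fires=31 [12,18) fires=10 [14,20) fires=17 [16,22) fires=8
i=16 t=18 v=9: → [18,24),[16,22),[14,20); WM=22
i=17 t=24 v=6: → [24,30),[22,28),[20,26); WM=22
i=18 t=15 v=2: DROP (t<22-4); WM=22
i=19 t=20 v=6: → [20,26),[18,24),[16,22); WM=23
i=20 t=24 v=7: → [24,30),[22,28),[20,26); WM=23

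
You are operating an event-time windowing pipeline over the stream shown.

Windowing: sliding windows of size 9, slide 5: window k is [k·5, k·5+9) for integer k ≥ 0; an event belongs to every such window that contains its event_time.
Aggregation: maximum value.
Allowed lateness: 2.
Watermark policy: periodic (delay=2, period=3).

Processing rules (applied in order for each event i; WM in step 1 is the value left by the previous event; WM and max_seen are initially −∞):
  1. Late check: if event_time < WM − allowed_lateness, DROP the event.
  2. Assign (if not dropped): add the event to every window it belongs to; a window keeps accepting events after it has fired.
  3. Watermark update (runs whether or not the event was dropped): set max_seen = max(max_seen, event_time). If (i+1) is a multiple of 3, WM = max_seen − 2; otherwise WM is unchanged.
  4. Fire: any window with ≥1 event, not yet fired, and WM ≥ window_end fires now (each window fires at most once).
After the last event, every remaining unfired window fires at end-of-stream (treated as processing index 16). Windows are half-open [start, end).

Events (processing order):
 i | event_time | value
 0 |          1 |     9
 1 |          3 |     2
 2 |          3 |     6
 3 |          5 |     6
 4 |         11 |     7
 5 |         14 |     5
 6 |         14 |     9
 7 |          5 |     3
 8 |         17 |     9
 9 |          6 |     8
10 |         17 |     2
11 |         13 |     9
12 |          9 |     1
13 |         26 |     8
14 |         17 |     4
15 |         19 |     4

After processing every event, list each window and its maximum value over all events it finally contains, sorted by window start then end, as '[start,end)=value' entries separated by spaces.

i=0 t=1 v=9: → [0,9); WM=−∞
i=1 t=3 v=2: → [0,9); WM=−∞
i=2 t=3 v=6: → [0,9); WM=1
i=3 t=5 v=6: → [5,14),[0,9); WM=1
i=4 t=11 v=7: → [10,19),[5,14); WM=1
i=5 t=14 v=5: → [10,19); WM=12; [0,9) fires=9
i=6 t=14 v=9: → [10,19); WM=12
i=7 t=5 v=3: DROP (t<12-2); WM=12
i=8 t=17 v=9: → [15,24),[10,19); WM=15; [5,14) fires=7
i=9 t=6 v=8: DROP (t<15-2); WM=15
i=10 t=17 v=2: → [15,24),[10,19); WM=15
i=11 t=13 v=9: → [10,19),[5,14); WM=15
i=12 t=9 v=1: DROP (t<15-2); WM=15
i=13 t=26 v=8: → [25,34),[20,29); WM=15
i=14 t=17 v=4: → [15,24),[10,19); WM=24; [10,19) fires=9 [15,24) fires=9
i=15 t=19 v=4: DROP (t<24-2); WM=24

[0,9)=9 [5,14)=9 [10,19)=9 [15,24)=9 [20,29)=8 [25,34)=8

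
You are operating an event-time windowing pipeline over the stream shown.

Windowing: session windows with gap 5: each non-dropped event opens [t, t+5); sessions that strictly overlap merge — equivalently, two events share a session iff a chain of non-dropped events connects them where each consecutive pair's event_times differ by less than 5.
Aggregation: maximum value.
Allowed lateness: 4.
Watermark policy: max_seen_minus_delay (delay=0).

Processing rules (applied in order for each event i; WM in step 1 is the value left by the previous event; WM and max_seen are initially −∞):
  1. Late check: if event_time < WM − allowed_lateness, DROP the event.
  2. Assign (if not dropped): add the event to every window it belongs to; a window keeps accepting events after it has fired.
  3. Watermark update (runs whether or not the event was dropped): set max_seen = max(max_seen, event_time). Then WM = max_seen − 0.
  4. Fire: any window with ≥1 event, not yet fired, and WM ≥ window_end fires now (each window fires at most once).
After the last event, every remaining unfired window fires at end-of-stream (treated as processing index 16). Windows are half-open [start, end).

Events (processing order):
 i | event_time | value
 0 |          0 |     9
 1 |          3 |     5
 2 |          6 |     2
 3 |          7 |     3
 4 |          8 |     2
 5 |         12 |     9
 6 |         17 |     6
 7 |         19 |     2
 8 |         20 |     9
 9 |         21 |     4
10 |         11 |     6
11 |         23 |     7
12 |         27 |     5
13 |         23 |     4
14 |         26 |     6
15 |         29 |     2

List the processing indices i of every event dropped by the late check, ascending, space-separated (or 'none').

10

i=0 t=0 v=9: → [0,5); WM=0
i=1 t=3 v=5: → [0,8); WM=3
i=2 t=6 v=2: → [0,11); WM=6
i=3 t=7 v=3: → [0,12); WM=7
i=4 t=8 v=2: → [0,13); WM=8
i=5 t=12 v=9: → [0,17); WM=12
i=6 t=17 v=6: → [17,22); WM=17
i=7 t=19 v=2: → [17,24); WM=19
i=8 t=20 v=9: → [17,25); WM=20
i=9 t=21 v=4: → [17,26); WM=21
i=10 t=11 v=6: DROP (t<21-4); WM=21
i=11 t=23 v=7: → [17,28); WM=23
i=12 t=27 v=5: → [17,32); WM=27
i=13 t=23 v=4: → [17,32); WM=27
i=14 t=26 v=6: → [17,32); WM=27
i=15 t=29 v=2: → [17,34); WM=29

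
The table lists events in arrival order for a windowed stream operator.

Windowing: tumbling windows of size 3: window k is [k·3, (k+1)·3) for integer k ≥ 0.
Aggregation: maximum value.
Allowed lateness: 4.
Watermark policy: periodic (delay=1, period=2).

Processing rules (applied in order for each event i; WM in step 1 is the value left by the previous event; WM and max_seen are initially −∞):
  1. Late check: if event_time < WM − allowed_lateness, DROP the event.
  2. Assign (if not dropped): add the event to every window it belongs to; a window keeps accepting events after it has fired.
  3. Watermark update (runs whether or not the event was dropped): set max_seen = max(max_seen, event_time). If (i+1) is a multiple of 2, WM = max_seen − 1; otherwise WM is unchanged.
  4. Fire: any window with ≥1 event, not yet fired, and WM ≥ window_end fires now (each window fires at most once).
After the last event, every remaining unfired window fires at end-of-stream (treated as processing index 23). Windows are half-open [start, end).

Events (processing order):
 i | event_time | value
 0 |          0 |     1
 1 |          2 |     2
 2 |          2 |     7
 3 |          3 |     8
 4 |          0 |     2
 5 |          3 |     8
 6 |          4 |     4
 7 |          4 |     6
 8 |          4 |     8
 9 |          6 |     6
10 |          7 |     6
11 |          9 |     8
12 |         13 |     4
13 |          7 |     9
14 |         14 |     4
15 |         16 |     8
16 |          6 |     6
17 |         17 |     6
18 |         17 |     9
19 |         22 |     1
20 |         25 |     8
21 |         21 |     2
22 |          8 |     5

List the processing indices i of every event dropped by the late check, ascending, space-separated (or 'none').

i=0 t=0 v=1: → [0,3); WM=−∞
i=1 t=2 v=2: → [0,3); WM=1
i=2 t=2 v=7: → [0,3); WM=1
i=3 t=3 v=8: → [3,6); WM=2
i=4 t=0 v=2: → [0,3); WM=2
i=5 t=3 v=8: → [3,6); WM=2
i=6 t=4 v=4: → [3,6); WM=2
i=7 t=4 v=6: → [3,6); WM=3; [0,3) fires=7
i=8 t=4 v=8: → [3,6); WM=3
i=9 t=6 v=6: → [6,9); WM=5
i=10 t=7 v=6: → [6,9); WM=5
i=11 t=9 v=8: → [9,12); WM=8; [3,6) fires=8
i=12 t=13 v=4: → [12,15); WM=8
i=13 t=7 v=9: → [6,9); WM=12; [6,9) fires=9 [9,12) fires=8
i=14 t=14 v=4: → [12,15); WM=12
i=15 t=16 v=8: → [15,18); WM=15; [12,15) fires=4
i=16 t=6 v=6: DROP (t<15-4); WM=15
i=17 t=17 v=6: → [15,18); WM=16
i=18 t=17 v=9: → [15,18); WM=16
i=19 t=22 v=1: → [21,24); WM=21; [15,18) fires=9
i=20 t=25 v=8: → [24,27); WM=21
i=21 t=21 v=2: → [21,24); WM=24; [21,24) fires=2
i=22 t=8 v=5: DROP (t<24-4); WM=24

16 22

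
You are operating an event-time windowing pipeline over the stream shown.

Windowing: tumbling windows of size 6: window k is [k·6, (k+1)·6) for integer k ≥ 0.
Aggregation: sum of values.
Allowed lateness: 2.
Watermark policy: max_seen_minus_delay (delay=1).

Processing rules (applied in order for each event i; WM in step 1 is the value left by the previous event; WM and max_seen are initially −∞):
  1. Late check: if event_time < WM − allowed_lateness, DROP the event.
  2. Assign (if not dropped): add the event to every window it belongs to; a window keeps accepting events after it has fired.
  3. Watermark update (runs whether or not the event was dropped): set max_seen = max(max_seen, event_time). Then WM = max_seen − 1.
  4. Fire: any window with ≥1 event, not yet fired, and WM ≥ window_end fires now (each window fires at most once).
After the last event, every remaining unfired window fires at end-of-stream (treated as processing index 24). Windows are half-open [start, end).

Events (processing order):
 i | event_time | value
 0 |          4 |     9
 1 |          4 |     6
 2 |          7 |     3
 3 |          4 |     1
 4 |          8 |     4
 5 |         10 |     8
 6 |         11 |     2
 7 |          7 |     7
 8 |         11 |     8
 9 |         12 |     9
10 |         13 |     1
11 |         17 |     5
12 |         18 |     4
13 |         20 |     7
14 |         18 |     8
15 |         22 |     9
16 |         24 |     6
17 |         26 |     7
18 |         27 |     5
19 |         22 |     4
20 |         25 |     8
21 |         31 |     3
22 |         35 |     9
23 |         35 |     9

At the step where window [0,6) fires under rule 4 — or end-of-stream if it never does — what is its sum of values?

15

i=0 t=4 v=9: → [0,6); WM=3
i=1 t=4 v=6: → [0,6); WM=3
i=2 t=7 v=3: → [6,12); WM=6; [0,6) fires=15
i=3 t=4 v=1: → [0,6); WM=6
i=4 t=8 v=4: → [6,12); WM=7
i=5 t=10 v=8: → [6,12); WM=9
i=6 t=11 v=2: → [6,12); WM=10
i=7 t=7 v=7: DROP (t<10-2); WM=10
i=8 t=11 v=8: → [6,12); WM=10
i=9 t=12 v=9: → [12,18); WM=11
i=10 t=13 v=1: → [12,18); WM=12; [6,12) fires=25
i=11 t=17 v=5: → [12,18); WM=16
i=12 t=18 v=4: → [18,24); WM=17
i=13 t=20 v=7: → [18,24); WM=19; [12,18) fires=15
i=14 t=18 v=8: → [18,24); WM=19
i=15 t=22 v=9: → [18,24); WM=21
i=16 t=24 v=6: → [24,30); WM=23
i=17 t=26 v=7: → [24,30); WM=25; [18,24) fires=28
i=18 t=27 v=5: → [24,30); WM=26
i=19 t=22 v=4: DROP (t<26-2); WM=26
i=20 t=25 v=8: → [24,30); WM=26
i=21 t=31 v=3: → [30,36); WM=30; [24,30) fires=26
i=22 t=35 v=9: → [30,36); WM=34
i=23 t=35 v=9: → [30,36); WM=34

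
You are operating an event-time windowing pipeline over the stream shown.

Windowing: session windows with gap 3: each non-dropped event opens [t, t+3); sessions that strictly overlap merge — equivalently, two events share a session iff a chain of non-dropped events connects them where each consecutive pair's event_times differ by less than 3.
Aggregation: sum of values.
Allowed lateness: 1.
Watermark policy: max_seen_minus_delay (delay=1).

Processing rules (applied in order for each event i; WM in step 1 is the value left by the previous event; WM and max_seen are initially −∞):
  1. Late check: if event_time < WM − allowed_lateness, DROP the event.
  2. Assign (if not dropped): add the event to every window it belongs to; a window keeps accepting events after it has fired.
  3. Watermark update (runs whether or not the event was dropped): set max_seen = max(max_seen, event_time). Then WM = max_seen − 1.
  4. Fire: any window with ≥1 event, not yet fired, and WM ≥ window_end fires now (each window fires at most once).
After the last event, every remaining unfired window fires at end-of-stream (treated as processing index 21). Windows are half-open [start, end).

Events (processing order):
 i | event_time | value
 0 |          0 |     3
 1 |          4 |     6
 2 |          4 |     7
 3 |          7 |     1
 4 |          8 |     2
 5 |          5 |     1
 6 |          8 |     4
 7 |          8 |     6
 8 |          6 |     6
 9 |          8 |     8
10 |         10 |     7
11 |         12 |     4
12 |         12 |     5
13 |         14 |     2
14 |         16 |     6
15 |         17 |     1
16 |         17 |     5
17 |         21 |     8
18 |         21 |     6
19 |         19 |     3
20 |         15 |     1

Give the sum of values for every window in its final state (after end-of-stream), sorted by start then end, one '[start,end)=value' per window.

[0,3)=3 [4,24)=87

i=0 t=0 v=3: → [0,3); WM=-1
i=1 t=4 v=6: → [4,7); WM=3
i=2 t=4 v=7: → [4,7); WM=3
i=3 t=7 v=1: → [7,10); WM=6
i=4 t=8 v=2: → [7,11); WM=7
i=5 t=5 v=1: DROP (t<7-1); WM=7
i=6 t=8 v=4: → [7,11); WM=7
i=7 t=8 v=6: → [7,11); WM=7
i=8 t=6 v=6: → [4,11); WM=7
i=9 t=8 v=8: → [4,11); WM=7
i=10 t=10 v=7: → [4,13); WM=9
i=11 t=12 v=4: → [4,15); WM=11
i=12 t=12 v=5: → [4,15); WM=11
i=13 t=14 v=2: → [4,17); WM=13
i=14 t=16 v=6: → [4,19); WM=15
i=15 t=17 v=1: → [4,20); WM=16
i=16 t=17 v=5: → [4,20); WM=16
i=17 t=21 v=8: → [21,24); WM=20
i=18 t=21 v=6: → [21,24); WM=20
i=19 t=19 v=3: → [4,24); WM=20
i=20 t=15 v=1: DROP (t<20-1); WM=20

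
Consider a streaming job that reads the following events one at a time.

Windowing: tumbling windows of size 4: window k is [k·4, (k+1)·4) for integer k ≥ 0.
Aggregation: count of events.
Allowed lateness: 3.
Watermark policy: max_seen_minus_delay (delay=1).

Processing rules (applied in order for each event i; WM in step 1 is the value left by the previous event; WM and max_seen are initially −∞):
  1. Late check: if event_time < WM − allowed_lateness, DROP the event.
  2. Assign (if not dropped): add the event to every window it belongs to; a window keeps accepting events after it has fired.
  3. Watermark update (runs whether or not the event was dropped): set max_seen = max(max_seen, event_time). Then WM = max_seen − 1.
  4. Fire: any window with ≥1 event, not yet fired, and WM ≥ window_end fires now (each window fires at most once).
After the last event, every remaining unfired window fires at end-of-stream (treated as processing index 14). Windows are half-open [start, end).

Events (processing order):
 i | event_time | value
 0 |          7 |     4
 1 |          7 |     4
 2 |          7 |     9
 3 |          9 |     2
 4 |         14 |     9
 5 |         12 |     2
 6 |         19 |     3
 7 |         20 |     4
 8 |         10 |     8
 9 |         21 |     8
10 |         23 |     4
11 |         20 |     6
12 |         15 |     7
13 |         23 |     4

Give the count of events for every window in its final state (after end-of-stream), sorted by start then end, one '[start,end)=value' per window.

[4,8)=3 [8,12)=1 [12,16)=2 [16,20)=1 [20,24)=5

i=0 t=7 v=4: → [4,8); WM=6
i=1 t=7 v=4: → [4,8); WM=6
i=2 t=7 v=9: → [4,8); WM=6
i=3 t=9 v=2: → [8,12); WM=8; [4,8) fires=3
i=4 t=14 v=9: → [12,16); WM=13; [8,12) fires=1
i=5 t=12 v=2: → [12,16); WM=13
i=6 t=19 v=3: → [16,20); WM=18; [12,16) fires=2
i=7 t=20 v=4: → [20,24); WM=19
i=8 t=10 v=8: DROP (t<19-3); WM=19
i=9 t=21 v=8: → [20,24); WM=20; [16,20) fires=1
i=10 t=23 v=4: → [20,24); WM=22
i=11 t=20 v=6: → [20,24); WM=22
i=12 t=15 v=7: DROP (t<22-3); WM=22
i=13 t=23 v=4: → [20,24); WM=22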